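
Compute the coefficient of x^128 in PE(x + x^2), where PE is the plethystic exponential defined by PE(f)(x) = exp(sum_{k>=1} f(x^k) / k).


With f(x) = x + x^2, the exponent is sum_{k>=1} (x^k + x^(2k)) / k = -ln(1 - x) - ln(1 - x^2). Exponentiating:
PE(x + x^2) = 1 / ((1 - x)(1 - x^2)).
This is the generating function for partitions of n into parts of size 1 or 2. The number of 2's can be any j in 0..64, and the rest are 1's, so
[x^128] = floor(128/2) + 1 = 65.

65


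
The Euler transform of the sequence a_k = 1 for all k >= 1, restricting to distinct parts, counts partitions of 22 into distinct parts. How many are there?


Partitions of 22 into distinct parts can be computed via generating function.
Product (1+x)(1+x^2)(1+x^3)...
The coefficient of x^22 = 89

89


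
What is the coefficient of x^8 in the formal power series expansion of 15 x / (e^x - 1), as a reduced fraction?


The exponential generating function for Bernoulli numbers is
x / (e^x - 1) = sum_{k>=0} B_k x^k / k!.
So the coefficient of x^8 in 15 x / (e^x - 1) is 15 B_8 / 8!.
Computing: B_8 = -1/30, 8! = 40320, giving
15 * -1/30 / 40320 = -1/80640.

-1/80640


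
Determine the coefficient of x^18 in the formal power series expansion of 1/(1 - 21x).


The geometric series identity gives 1/(1 - c x) = sum_{k>=0} c^k x^k, so the coefficient of x^k is c^k.
Here c = 21 and k = 18.
Computing: 21^18 = 630880792396715529789561

630880792396715529789561


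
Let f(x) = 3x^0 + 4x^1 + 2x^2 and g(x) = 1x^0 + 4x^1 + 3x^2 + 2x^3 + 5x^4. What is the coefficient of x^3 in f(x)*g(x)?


Cauchy product at x^3:
3*2 + 4*3 + 2*4
= 26

26


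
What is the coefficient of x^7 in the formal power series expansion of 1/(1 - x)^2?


The expansion 1/(1 - x)^r = sum_{k>=0} C(k + r - 1, r - 1) x^k follows from the multiset / negative-binomial theorem (or from repeated differentiation of the geometric series).
For r = 2 and k = 7:
C(8, 1) = 40320 / (1 * 5040) = 8.

8


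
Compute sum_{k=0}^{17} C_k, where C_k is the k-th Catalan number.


C_0 through C_17: 1, 1, 2, 5, 14, 42, 132, 429, 1430, 4862, 16796, 58786, 208012, 742900, 2674440, 9694845, 35357670, 129644790
Sum = 1 + 1 + 2 + 5 + 14 + 42 + 132 + 429 + 1430 + 4862 + 16796 + 58786 + 208012 + 742900 + 2674440 + 9694845 + 35357670 + 129644790
= 178405157

178405157


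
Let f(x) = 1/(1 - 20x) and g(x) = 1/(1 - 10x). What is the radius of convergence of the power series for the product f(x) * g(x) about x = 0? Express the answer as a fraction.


The radius of 1/(1 - 20x) is 1/20 (nearest singularity at x = 1/20), and the radius of 1/(1 - 10x) is 1/10.
The product f(x)*g(x) = 1/((1 - 20x)(1 - 10x)) has singularities at both 1/20 and 1/10, so its radius of convergence is the distance to the nearest one:
min(1/20, 1/10) = 1/20.

1/20


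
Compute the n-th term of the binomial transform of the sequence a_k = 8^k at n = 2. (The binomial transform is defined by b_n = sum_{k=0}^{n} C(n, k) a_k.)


With a_k = 8^k, b_n = sum_{k=0}^{n} C(n, k) 8^k = (1 + 8)^n by the binomial theorem.
For n = 2: (1 + 8)^2 = 9^2 = 81.

81


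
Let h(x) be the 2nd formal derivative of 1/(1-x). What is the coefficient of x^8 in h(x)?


Differentiating 2 times: d^2/dx^2 [1/(1-x)] = 2!/(1-x)^3.
The expansion 1/(1-x)^3 = sum_{k>=0} C(k+2, 2) x^k, so the coefficient of x^n in 2!/(1-x)^3 is 2! * C(n+2, 2).
For n = 8: 2 * C(10, 2) = 2 * 45 = 90

90


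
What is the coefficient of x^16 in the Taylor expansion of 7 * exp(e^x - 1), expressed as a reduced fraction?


exp(e^x - 1) = sum_{k>=0} Bell_k x^k / k!, where Bell_k is the k-th Bell number.
So the coefficient of x^16 is 7 * Bell_16 / 16!.
Computing: Bell_16 = 10480142147 and 16! = 20922789888000, giving
7 * 10480142147/20922789888000 = 10480142147/2988969984000.

10480142147/2988969984000


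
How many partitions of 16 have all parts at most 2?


Using the generating function (1-x)^(-1)(1-x^2)^(-1),
the coefficient of x^16 counts these restricted partitions.
Result = 9

9


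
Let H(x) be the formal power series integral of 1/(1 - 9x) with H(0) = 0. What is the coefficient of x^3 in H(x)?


1/(1 - 9x) = sum_{k>=0} 9^k x^k. Integrating termwise with H(0) = 0:
H(x) = sum_{k>=0} 9^k x^(k+1) / (k+1) = sum_{m>=1} 9^(m-1) x^m / m.
For m = 3: 9^2/3 = 81/3 = 27.

27


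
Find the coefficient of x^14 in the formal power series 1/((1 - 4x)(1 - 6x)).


By partial fractions or Cauchy convolution:
The coefficient equals sum_{k=0}^{14} 4^k * 6^(14-k).
= 234555621376

234555621376


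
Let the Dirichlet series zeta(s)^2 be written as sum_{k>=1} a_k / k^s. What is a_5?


The Dirichlet convolution of the constant function 1 with itself gives (1 * 1)(k) = sum_{d | k} 1 = d(k), the number of positive divisors of k.
Since zeta(s) = sum_{k>=1} 1/k^s, we have zeta(s)^2 = sum_{k>=1} d(k)/k^s, so a_k = d(k).
For k = 5: the divisors are 1, 5.
Count = 2.

2


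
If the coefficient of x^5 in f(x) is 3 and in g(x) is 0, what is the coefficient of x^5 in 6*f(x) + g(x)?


Scalar multiplication scales coefficients: 6 * 3 = 18.
Then add the g coefficient: 18 + 0
= 18

18


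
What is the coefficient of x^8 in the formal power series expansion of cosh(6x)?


The Maclaurin series is cosh(t) = sum_{m>=0} t^(2m) / (2m)!, so substituting t = 6x, only even powers of x are nonzero, with coefficient of x^(2m) equal to 6^(2m) / (2m)!.
For x^8 the coefficient is 6^8/8! = 1679616/40320 = 1458/35.

1458/35


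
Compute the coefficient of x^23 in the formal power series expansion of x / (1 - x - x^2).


Let f(x) = sum_{k>=0} a_k x^k. Multiplying f(x) * (1 - x - x^2) = x and matching coefficients gives a_0 = 0, a_1 = 1, and a_k = a_{k-1} + a_{k-2} for k >= 2. These are the Fibonacci numbers F_k.
Iterating from F_0 = 0, F_1 = 1:
F_0=0, F_1=1, F_2=1, F_3=2, F_4=3, F_5=5, F_6=8, F_7=13, F_8=21, F_9=34, ...
F_23 = 28657.

28657


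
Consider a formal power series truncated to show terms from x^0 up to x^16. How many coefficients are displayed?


From x^0 to x^16 inclusive, the count is 16 - 0 + 1 = 17.

17


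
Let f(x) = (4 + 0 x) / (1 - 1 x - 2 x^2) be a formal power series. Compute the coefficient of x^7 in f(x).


Write f(x) = sum_{k>=0} a_k x^k. Multiplying both sides by 1 - 1 x - 2 x^2 gives
(1 - 1 x - 2 x^2) sum_{k>=0} a_k x^k = 4 + 0 x.
Matching coefficients:
 x^0: a_0 = 4
 x^1: a_1 - 1 a_0 = 0  =>  a_1 = 1*4 + 0 = 4
 x^k (k >= 2): a_k = 1 a_{k-1} + 2 a_{k-2}.
Iterating: a_2 = 12, a_3 = 20, a_4 = 44, a_5 = 84, a_6 = 172, a_7 = 340.
So the coefficient of x^7 is 340.

340


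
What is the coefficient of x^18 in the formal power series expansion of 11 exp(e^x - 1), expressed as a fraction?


exp(e^x - 1) is the exponential generating function for the Bell numbers Bell_k: exp(e^x - 1) = sum_{k>=0} Bell_k x^k / k!.
So the coefficient of x^18 in 11 exp(e^x - 1) is 11 Bell_18 / 18!.
Computing: Bell_18 = 682076806159 and 18! = 6402373705728000, giving
11 * 682076806159/6402373705728000 = 97439543737/83147710464000.

97439543737/83147710464000


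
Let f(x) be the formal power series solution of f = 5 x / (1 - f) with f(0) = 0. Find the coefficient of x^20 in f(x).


Apply Lagrange inversion: f = 5 x * phi(f) with phi(t) = 1/(1 - t), so
[x^n] f = 5^n * (1/n) [t^(n-1)] phi(t)^n = 5^n * (1/n) [t^(n-1)] (1 - t)^(-n) = 5^n * (1/n) C(2n - 2, n - 1) = 5^n * C_{n-1}.
For n = 20: C_19 = C(38, 19) / 20 = 35345263800/20 = 1767263190.
With the 5^20 = 95367431640625 factor, the coefficient is 95367431640625 * 1767263190 = 168539351463317871093750.

168539351463317871093750


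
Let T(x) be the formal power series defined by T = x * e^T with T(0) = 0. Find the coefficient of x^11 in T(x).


Apply the Lagrange inversion formula: if T = x * phi(T) with phi(t) = e^t, then
[x^n] T = (1/n) [t^(n-1)] phi(t)^n = (1/n) [t^(n-1)] e^(n t) = (1/n) * n^(n-1) / (n-1)! = n^(n-1) / n!.
When c = 1 this is the Cayley count of rooted labeled trees on n vertices, divided by n!.
For n = 11: 11^10 / 11! = 25937424601/39916800 = 2357947691/3628800.

2357947691/3628800


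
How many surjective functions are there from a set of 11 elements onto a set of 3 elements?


By inclusion-exclusion on which target elements are missed, the number of surjections from an n-set onto a k-set is
surj(n, k) = sum_{j=0}^{k} (-1)^j C(k, j) (k - j)^n.
Equivalently surj(n, k) = k! * S(n, k), where S(n, k) is the Stirling number of the second kind.
For n = 11, k = 3:
S(11, 3) = 28501, so
surj = 3! * 28501 = 6 * 28501 = 171006.

171006


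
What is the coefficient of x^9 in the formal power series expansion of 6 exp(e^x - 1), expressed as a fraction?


exp(e^x - 1) is the exponential generating function for the Bell numbers Bell_k: exp(e^x - 1) = sum_{k>=0} Bell_k x^k / k!.
So the coefficient of x^9 in 6 exp(e^x - 1) is 6 Bell_9 / 9!.
Computing: Bell_9 = 21147 and 9! = 362880, giving
6 * 21147/362880 = 1007/2880.

1007/2880


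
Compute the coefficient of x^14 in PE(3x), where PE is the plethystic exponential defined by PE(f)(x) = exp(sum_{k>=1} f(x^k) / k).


With f(x) = 3x, the exponent is sum_{k>=1} 3 x^k / k = 3 * (-ln(1 - x)). Exponentiating:
PE(3x) = exp(-3 ln(1 - x)) = 1/(1 - x)^3.
By the negative binomial expansion, [x^n] 1/(1 - x)^3 = C(n + 2, 2).
For n = 14: C(16, 2) = 120.

120


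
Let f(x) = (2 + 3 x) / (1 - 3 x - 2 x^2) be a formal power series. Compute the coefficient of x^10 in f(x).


Write f(x) = sum_{k>=0} a_k x^k. Multiplying both sides by 1 - 3 x - 2 x^2 gives
(1 - 3 x - 2 x^2) sum_{k>=0} a_k x^k = 2 + 3 x.
Matching coefficients:
 x^0: a_0 = 2
 x^1: a_1 - 3 a_0 = 3  =>  a_1 = 3*2 + 3 = 9
 x^k (k >= 2): a_k = 3 a_{k-1} + 2 a_{k-2}.
Iterating: a_2 = 31, a_3 = 111, a_4 = 395, a_5 = 1407, a_6 = 5011, a_7 = 17847, a_8 = 63563, a_9 = 226383, a_10 = 806275.
So the coefficient of x^10 is 806275.

806275


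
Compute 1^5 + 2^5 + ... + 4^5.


This power sum has a closed form given by Faulhaber's formula
sum_{k=1}^{m} k^p = (1 / (p + 1)) * sum_{j=0}^{p} C(p + 1, j) B_j m^(p + 1 - j),
but for small m direct computation is fastest:
1 + 32 + 243 + 1024 = 1300.

1300


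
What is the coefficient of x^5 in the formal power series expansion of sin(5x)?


The Maclaurin series is sin(t) = sum_{k>=0} (-1)^k t^(2k+1) / (2k+1)!, so substituting t = 5x, only odd powers of x are nonzero, with coefficient of x^(2k+1) equal to (-1)^k 5^(2k+1) / (2k+1)!.
Write 5 = 2*2 + 1, giving the coefficient (-1)^2 * 5^5 / 5! = 3125/120 = 625/24.

625/24


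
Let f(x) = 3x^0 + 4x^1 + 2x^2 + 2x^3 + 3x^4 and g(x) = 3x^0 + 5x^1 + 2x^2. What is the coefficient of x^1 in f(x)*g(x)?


Cauchy product at x^1:
3*5 + 4*3
= 27

27


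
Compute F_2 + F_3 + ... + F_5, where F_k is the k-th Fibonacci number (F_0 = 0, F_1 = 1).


Use the identity sum_{k=0}^{N} F_k = F_{N+2} - 1 (which follows from F_{k+2} - F_{k+1} = F_k). Then
sum_{k=2}^{5} F_k = (F_{7} - 1) - (F_{3} - 1) = F_{7} - F_{3}.
Computing: F_{7} = 13, F_{3} = 2, so
Sum = 13 - 2 = 11.

11


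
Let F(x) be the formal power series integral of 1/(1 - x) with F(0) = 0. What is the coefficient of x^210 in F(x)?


1/(1 - x) = sum_{k>=0} x^k. Integrating termwise and using F(0) = 0 gives
F(x) = sum_{k>=0} x^(k+1) / (k+1) = sum_{m>=1} x^m / m = -ln(1 - x).
So the coefficient of x^210 is 1/210 = 1/210.

1/210


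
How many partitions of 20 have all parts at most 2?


Using the generating function (1-x)^(-1)(1-x^2)^(-1),
the coefficient of x^20 counts these restricted partitions.
Result = 11

11


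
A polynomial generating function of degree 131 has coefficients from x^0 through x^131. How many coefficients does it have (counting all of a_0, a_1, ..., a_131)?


A polynomial of degree 131 takes the form a_0 + a_1 x + ... + a_131 x^131.
The number of coefficients is 131 + 1 = 132.

132


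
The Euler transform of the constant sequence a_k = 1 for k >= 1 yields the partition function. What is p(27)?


The Euler transform converts the sequence a_k = 1 into the number of integer partitions.
Using the recurrence or dynamic programming:
p(27) = 3010

3010


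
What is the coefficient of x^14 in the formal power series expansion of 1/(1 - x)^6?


The expansion 1/(1 - x)^r = sum_{k>=0} C(k + r - 1, r - 1) x^k follows from the multiset / negative-binomial theorem (or from repeated differentiation of the geometric series).
For r = 6 and k = 14:
C(19, 5) = 121645100408832000 / (120 * 87178291200) = 11628.

11628


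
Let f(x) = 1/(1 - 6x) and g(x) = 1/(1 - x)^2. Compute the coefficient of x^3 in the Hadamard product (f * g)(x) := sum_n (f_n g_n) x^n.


f has coefficients f_k = 6^k. For g = 1/(1 - x)^2 the coefficient is g_k = C(k + 1, 1) = k + 1. The Hadamard coefficient is (f * g)_k = 6^k * (k + 1).
For k = 3: 6^3 * 4 = 216 * 4 = 864.

864


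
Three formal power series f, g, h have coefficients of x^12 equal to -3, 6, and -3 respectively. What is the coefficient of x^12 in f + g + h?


Series addition is componentwise:
-3 + 6 + -3
= 0

0


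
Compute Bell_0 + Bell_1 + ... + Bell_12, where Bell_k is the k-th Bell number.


Recall Bell_k counts set partitions of a k-set (with Bell_0 = 1 by convention).
Bell_0 through Bell_12: 1, 1, 2, 5, 15, 52, 203, 877, 4140, 21147, 115975, 678570, 4213597
Sum = 1 + 1 + 2 + 5 + 15 + 52 + 203 + 877 + 4140 + 21147 + 115975 + 678570 + 4213597 = 5034585.

5034585


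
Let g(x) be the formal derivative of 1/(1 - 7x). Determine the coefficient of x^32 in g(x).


Differentiate termwise: d/dx sum_{k>=0} 7^k x^k = sum_{k>=1} k 7^k x^(k-1) = sum_{j>=0} (j+1) 7^(j+1) x^j.
Equivalently, d/dx [1/(1 - 7x)] = 7/(1 - 7x)^2.
For j = 32: 33 * 7^33 = 33 * 7730993719707444524137094407 = 255122792750345669296524115431.

255122792750345669296524115431


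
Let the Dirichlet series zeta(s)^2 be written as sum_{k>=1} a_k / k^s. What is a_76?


The Dirichlet convolution of the constant function 1 with itself gives (1 * 1)(k) = sum_{d | k} 1 = d(k), the number of positive divisors of k.
Since zeta(s) = sum_{k>=1} 1/k^s, we have zeta(s)^2 = sum_{k>=1} d(k)/k^s, so a_k = d(k).
For k = 76: the divisors are 1, 2, 4, 19, 38, 76.
Count = 6.

6


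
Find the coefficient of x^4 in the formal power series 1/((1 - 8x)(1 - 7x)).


By partial fractions or Cauchy convolution:
The coefficient equals sum_{k=0}^{4} 8^k * 7^(4-k).
= 15961

15961


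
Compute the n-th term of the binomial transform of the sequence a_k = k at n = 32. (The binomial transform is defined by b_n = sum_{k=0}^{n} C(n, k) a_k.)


With a_k = k, b_n = sum_{k=0}^{n} C(n, k) k. Using k * C(n, k) = n * C(n-1, k-1) gives b_n = n * sum_{k>=1} C(n-1, k-1) = n * 2^(n-1).
For n = 32: 32 * 2^31 = 32 * 2147483648 = 68719476736.

68719476736


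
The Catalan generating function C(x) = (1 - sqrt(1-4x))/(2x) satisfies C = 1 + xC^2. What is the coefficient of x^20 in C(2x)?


Substituting x -> 2x scales the n-th coefficient by 2^n, so [x^20] C(2x) = 2^20 * C_20.
C_20 = C(2*20, 20)/(21) = 137846528820/21 = 6564120420.
So 2^20 * 6564120420 = 1048576 * 6564120420 = 6882979133521920.

6882979133521920


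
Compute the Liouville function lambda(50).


The Liouville function is lambda(k) = (-1)^Omega(k), where Omega(k) counts the prime factors of k with multiplicity.
Factoring: 50 = 2 * 5 * 5, so Omega(50) = 3.
lambda(50) = (-1)^3 = -1.

-1


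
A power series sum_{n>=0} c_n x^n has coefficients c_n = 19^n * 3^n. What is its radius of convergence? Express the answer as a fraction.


By the root test (Cauchy-Hadamard), the radius is R = 1 / limsup_n |c_n|^(1/n).
Here |c_n|^(1/n) = (19^n * 3^n)^(1/n) = 19 * 3 = 57 for all n.
So R = 1/57 = 1/57.

1/57


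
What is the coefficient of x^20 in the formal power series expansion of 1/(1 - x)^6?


The negative binomial / multiset identity is
1/(1 - x)^r = sum_{k>=0} C(k + r - 1, r - 1) x^k.
Here r = 6 and k = 20, so the coefficient is
C(20 + 5, 5) = C(25, 5)
= 53130

53130


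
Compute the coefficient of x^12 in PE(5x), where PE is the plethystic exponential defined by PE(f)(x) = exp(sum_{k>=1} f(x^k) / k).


With f(x) = 5x, the exponent is sum_{k>=1} 5 x^k / k = 5 * (-ln(1 - x)). Exponentiating:
PE(5x) = exp(-5 ln(1 - x)) = 1/(1 - x)^5.
By the negative binomial expansion, [x^n] 1/(1 - x)^5 = C(n + 4, 4).
For n = 12: C(16, 4) = 1820.

1820


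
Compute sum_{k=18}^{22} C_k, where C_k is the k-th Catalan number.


C_18 through C_22: 477638700, 1767263190, 6564120420, 24466267020, 91482563640
Sum = 477638700 + 1767263190 + 6564120420 + 24466267020 + 91482563640
= 124757852970

124757852970


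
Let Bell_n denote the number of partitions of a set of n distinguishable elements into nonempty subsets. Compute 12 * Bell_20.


Bell_20 can be computed from the Bell triangle or from Dobinski's identity Bell_n = (1/e) * sum_{k>=0} k^n / k!.
Computing Bell_20 = 51724158235372.
Then 12 * 51724158235372 = 620689898824464.

620689898824464


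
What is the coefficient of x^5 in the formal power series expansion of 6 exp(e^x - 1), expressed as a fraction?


exp(e^x - 1) is the exponential generating function for the Bell numbers Bell_k: exp(e^x - 1) = sum_{k>=0} Bell_k x^k / k!.
So the coefficient of x^5 in 6 exp(e^x - 1) is 6 Bell_5 / 5!.
Computing: Bell_5 = 52 and 5! = 120, giving
6 * 52/120 = 13/5.

13/5


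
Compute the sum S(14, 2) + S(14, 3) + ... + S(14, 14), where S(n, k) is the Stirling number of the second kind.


By definition, S(n, k) counts partitions of an n-set into exactly k nonempty blocks.
Computing row n = 14 for k = 2..14:
S(14, k): 8191, 788970, 10391745, 40075035, 63436373, 49329280, 20912320, 5135130, 752752, 66066, 3367, 91, 1
Sum = 190899321.

190899321


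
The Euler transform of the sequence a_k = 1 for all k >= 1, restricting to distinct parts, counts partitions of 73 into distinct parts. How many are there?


Partitions of 73 into distinct parts can be computed via generating function.
Product (1+x)(1+x^2)(1+x^3)...
The coefficient of x^73 = 40026

40026


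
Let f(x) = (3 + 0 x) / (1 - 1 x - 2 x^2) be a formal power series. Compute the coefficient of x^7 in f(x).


Write f(x) = sum_{k>=0} a_k x^k. Multiplying both sides by 1 - 1 x - 2 x^2 gives
(1 - 1 x - 2 x^2) sum_{k>=0} a_k x^k = 3 + 0 x.
Matching coefficients:
 x^0: a_0 = 3
 x^1: a_1 - 1 a_0 = 0  =>  a_1 = 1*3 + 0 = 3
 x^k (k >= 2): a_k = 1 a_{k-1} + 2 a_{k-2}.
Iterating: a_2 = 9, a_3 = 15, a_4 = 33, a_5 = 63, a_6 = 129, a_7 = 255.
So the coefficient of x^7 is 255.

255


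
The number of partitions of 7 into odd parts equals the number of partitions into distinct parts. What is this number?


Computing partitions of 7 into odd parts (1, 3, 5, ...):
Using the generating function prod_{k>=0} 1/(1-x^(2k+1)),
the count is 5

5


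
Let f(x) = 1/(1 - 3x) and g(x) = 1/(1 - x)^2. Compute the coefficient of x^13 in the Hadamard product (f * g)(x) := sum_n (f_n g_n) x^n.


f has coefficients f_k = 3^k. For g = 1/(1 - x)^2 the coefficient is g_k = C(k + 1, 1) = k + 1. The Hadamard coefficient is (f * g)_k = 3^k * (k + 1).
For k = 13: 3^13 * 14 = 1594323 * 14 = 22320522.

22320522


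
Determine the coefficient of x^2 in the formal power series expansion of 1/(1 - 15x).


The geometric series identity gives 1/(1 - c x) = sum_{k>=0} c^k x^k, so the coefficient of x^k is c^k.
Here c = 15 and k = 2.
Computing: 15^2 = 225

225


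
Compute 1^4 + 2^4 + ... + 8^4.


This power sum has a closed form given by Faulhaber's formula
sum_{k=1}^{m} k^p = (1 / (p + 1)) * sum_{j=0}^{p} C(p + 1, j) B_j m^(p + 1 - j),
but for small m direct computation is fastest:
1 + 16 + 81 + 256 + 625 + 1296 + 2401 + 4096 = 8772.

8772


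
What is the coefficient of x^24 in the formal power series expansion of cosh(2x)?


The Maclaurin series is cosh(t) = sum_{m>=0} t^(2m) / (2m)!, so substituting t = 2x, only even powers of x are nonzero, with coefficient of x^(2m) equal to 2^(2m) / (2m)!.
For x^24 the coefficient is 2^24/24! = 16777216/620448401733239439360000 = 4/147926426347074375.

4/147926426347074375


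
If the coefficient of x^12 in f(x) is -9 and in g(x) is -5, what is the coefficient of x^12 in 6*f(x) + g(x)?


Scalar multiplication scales coefficients: 6 * -9 = -54.
Then add the g coefficient: -54 + -5
= -59

-59


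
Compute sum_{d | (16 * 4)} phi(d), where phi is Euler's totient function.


First, 16 * 4 = 64. One classical identity is sum_{d | n} phi(d) = n (each k in [1, n] has a unique gcd with n, and among the k's with gcd(k, n) = n/d there are phi(d) of them). So the sum equals 64. We also verify directly:
Divisors of 64: 1, 2, 4, 8, 16, 32, 64.
phi values: 1, 1, 2, 4, 8, 16, 32.
Sum = 64.

64


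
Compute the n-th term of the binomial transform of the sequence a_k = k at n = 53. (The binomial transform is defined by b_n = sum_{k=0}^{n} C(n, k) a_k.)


With a_k = k, b_n = sum_{k=0}^{n} C(n, k) k. Using k * C(n, k) = n * C(n-1, k-1) gives b_n = n * sum_{k>=1} C(n-1, k-1) = n * 2^(n-1).
For n = 53: 53 * 2^52 = 53 * 4503599627370496 = 238690780250636288.

238690780250636288


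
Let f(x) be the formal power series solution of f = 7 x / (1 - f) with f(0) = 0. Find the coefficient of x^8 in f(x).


Apply Lagrange inversion: f = 7 x * phi(f) with phi(t) = 1/(1 - t), so
[x^n] f = 7^n * (1/n) [t^(n-1)] phi(t)^n = 7^n * (1/n) [t^(n-1)] (1 - t)^(-n) = 7^n * (1/n) C(2n - 2, n - 1) = 7^n * C_{n-1}.
For n = 8: C_7 = C(14, 7) / 8 = 3432/8 = 429.
With the 7^8 = 5764801 factor, the coefficient is 5764801 * 429 = 2473099629.

2473099629


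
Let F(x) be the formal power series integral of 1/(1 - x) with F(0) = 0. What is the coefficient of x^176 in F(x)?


1/(1 - x) = sum_{k>=0} x^k. Integrating termwise and using F(0) = 0 gives
F(x) = sum_{k>=0} x^(k+1) / (k+1) = sum_{m>=1} x^m / m = -ln(1 - x).
So the coefficient of x^176 is 1/176 = 1/176.

1/176


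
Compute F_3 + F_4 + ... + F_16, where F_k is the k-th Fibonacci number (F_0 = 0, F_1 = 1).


Use the identity sum_{k=0}^{N} F_k = F_{N+2} - 1 (which follows from F_{k+2} - F_{k+1} = F_k). Then
sum_{k=3}^{16} F_k = (F_{18} - 1) - (F_{4} - 1) = F_{18} - F_{4}.
Computing: F_{18} = 2584, F_{4} = 3, so
Sum = 2584 - 3 = 2581.

2581


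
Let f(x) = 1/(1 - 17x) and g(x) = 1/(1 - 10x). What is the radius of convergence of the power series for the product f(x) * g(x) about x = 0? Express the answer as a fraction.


The radius of 1/(1 - 17x) is 1/17 (nearest singularity at x = 1/17), and the radius of 1/(1 - 10x) is 1/10.
The product f(x)*g(x) = 1/((1 - 17x)(1 - 10x)) has singularities at both 1/17 and 1/10, so its radius of convergence is the distance to the nearest one:
min(1/17, 1/10) = 1/17.

1/17


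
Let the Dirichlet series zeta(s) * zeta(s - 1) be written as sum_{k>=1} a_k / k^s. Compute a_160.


Convolution gives a_k = sum_{d | k} d * 1 = sum_{d | k} d = sigma(k), the sum of positive divisors of k.
For k = 160, the divisors are 1, 2, 4, 5, 8, 10, 16, 20, 32, 40, 80, 160, so
sigma(160) = 1 + 2 + 4 + 5 + 8 + 10 + 16 + 20 + 32 + 40 + 80 + 160 = 378.

378


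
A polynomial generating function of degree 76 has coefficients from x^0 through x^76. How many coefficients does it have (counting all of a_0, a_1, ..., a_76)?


A polynomial of degree 76 takes the form a_0 + a_1 x + ... + a_76 x^76.
The number of coefficients is 76 + 1 = 77.

77


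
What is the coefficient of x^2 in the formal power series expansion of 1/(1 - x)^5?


The expansion 1/(1 - x)^r = sum_{k>=0} C(k + r - 1, r - 1) x^k follows from the multiset / negative-binomial theorem (or from repeated differentiation of the geometric series).
For r = 5 and k = 2:
C(6, 4) = 720 / (24 * 2) = 15.

15


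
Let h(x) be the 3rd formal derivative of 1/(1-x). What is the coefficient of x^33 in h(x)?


Differentiating 3 times: d^3/dx^3 [1/(1-x)] = 3!/(1-x)^4.
The expansion 1/(1-x)^4 = sum_{k>=0} C(k+3, 3) x^k, so the coefficient of x^n in 3!/(1-x)^4 is 3! * C(n+3, 3).
For n = 33: 6 * C(36, 3) = 6 * 7140 = 42840

42840


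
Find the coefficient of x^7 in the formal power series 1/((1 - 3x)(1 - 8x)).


By partial fractions or Cauchy convolution:
The coefficient equals sum_{k=0}^{7} 3^k * 8^(7-k).
= 3354131

3354131


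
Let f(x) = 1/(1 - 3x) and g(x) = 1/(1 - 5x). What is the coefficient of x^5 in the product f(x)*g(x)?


The coefficient of x^n in f*g is the Cauchy product: sum_{k=0}^{n} a^k * b^(n-k).
With a=3, b=5, n=5:
sum_{k=0}^{5} 3^k * 5^(5-k)
= 7448

7448


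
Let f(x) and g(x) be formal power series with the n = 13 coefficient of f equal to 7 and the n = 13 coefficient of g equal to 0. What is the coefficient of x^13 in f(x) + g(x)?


Addition of formal power series is termwise.
The coefficient of x^13 in f + g = 7 + 0
= 7

7


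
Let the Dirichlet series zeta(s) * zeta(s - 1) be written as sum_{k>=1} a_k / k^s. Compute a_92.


Convolution gives a_k = sum_{d | k} d * 1 = sum_{d | k} d = sigma(k), the sum of positive divisors of k.
For k = 92, the divisors are 1, 2, 4, 23, 46, 92, so
sigma(92) = 1 + 2 + 4 + 23 + 46 + 92 = 168.

168


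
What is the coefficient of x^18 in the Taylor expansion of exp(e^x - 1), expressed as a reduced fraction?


exp(e^x - 1) = sum_{k>=0} Bell_k x^k / k!, where Bell_k is the k-th Bell number.
So the coefficient of x^18 is Bell_18 / 18!.
Computing: Bell_18 = 682076806159 and 18! = 6402373705728000, giving
682076806159/6402373705728000 = 97439543737/914624815104000.

97439543737/914624815104000


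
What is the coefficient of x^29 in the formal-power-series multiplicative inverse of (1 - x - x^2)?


Let the inverse be f(x) = sum_{k>=0} a_k x^k. From f(x) * (1 - x - x^2) = 1 and matching coefficients:
 x^0: a_0 = 1.
 x^1: a_1 - a_0 = 0, so a_1 = 1.
 x^k (k >= 2): a_k - a_{k-1} - a_{k-2} = 0, i.e. a_k = a_{k-1} + a_{k-2}.
This is the Fibonacci-type recurrence shifted so that a_0 = a_1 = 1.
Iterating: a_0=1, a_1=1, a_2=2, a_3=3, a_4=5, a_5=8, a_6=13, a_7=21, a_8=34, a_9=55, ...
a_29 = 832040.

832040


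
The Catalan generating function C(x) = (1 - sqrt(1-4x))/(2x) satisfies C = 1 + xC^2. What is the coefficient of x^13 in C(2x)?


Substituting x -> 2x scales the n-th coefficient by 2^n, so [x^13] C(2x) = 2^13 * C_13.
C_13 = C(2*13, 13)/(14) = 10400600/14 = 742900.
So 2^13 * 742900 = 8192 * 742900 = 6085836800.

6085836800


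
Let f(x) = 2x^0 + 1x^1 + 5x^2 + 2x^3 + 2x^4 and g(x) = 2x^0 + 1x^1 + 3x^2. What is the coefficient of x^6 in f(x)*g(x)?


Cauchy product at x^6:
2*3
= 6

6


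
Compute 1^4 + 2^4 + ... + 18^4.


This power sum has a closed form given by Faulhaber's formula
sum_{k=1}^{m} k^p = (1 / (p + 1)) * sum_{j=0}^{p} C(p + 1, j) B_j m^(p + 1 - j),
but for small m direct computation is fastest:
1 + 16 + 81 + 256 + 625 + 1296 + 2401 + 4096 + 6561 + 10000 + 14641 + 20736 + 28561 + 38416 + 50625 + 65536 + 83521 + 104976 = 432345.

432345


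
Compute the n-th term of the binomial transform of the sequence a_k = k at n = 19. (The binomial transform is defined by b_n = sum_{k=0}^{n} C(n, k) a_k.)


With a_k = k, b_n = sum_{k=0}^{n} C(n, k) k. Using k * C(n, k) = n * C(n-1, k-1) gives b_n = n * sum_{k>=1} C(n-1, k-1) = n * 2^(n-1).
For n = 19: 19 * 2^18 = 19 * 262144 = 4980736.

4980736


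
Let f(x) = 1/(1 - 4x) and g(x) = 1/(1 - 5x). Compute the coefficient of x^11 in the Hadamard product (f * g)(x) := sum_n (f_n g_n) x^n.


f has coefficients f_k = 4^k and g has coefficients g_k = 5^k, so the Hadamard product has coefficient (f*g)_k = 4^k * 5^k = 20^k.
For k = 11: 20^11 = 204800000000000.

204800000000000


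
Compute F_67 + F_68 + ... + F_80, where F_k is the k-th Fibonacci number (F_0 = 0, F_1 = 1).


Use the identity sum_{k=0}^{N} F_k = F_{N+2} - 1 (which follows from F_{k+2} - F_{k+1} = F_k). Then
sum_{k=67}^{80} F_k = (F_{82} - 1) - (F_{68} - 1) = F_{82} - F_{68}.
Computing: F_{82} = 61305790721611591, F_{68} = 72723460248141, so
Sum = 61305790721611591 - 72723460248141 = 61233067261363450.

61233067261363450


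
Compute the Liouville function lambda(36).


The Liouville function is lambda(k) = (-1)^Omega(k), where Omega(k) counts the prime factors of k with multiplicity.
Factoring: 36 = 2 * 2 * 3 * 3, so Omega(36) = 4.
lambda(36) = (-1)^4 = 1.

1


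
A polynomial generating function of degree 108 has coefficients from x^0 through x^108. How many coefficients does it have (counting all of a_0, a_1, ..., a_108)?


A polynomial of degree 108 takes the form a_0 + a_1 x + ... + a_108 x^108.
The number of coefficients is 108 + 1 = 109.

109


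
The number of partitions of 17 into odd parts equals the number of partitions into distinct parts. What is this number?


Computing partitions of 17 into odd parts (1, 3, 5, ...):
Using the generating function prod_{k>=0} 1/(1-x^(2k+1)),
the count is 38

38


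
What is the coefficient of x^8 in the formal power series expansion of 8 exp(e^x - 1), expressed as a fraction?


exp(e^x - 1) is the exponential generating function for the Bell numbers Bell_k: exp(e^x - 1) = sum_{k>=0} Bell_k x^k / k!.
So the coefficient of x^8 in 8 exp(e^x - 1) is 8 Bell_8 / 8!.
Computing: Bell_8 = 4140 and 8! = 40320, giving
8 * 4140/40320 = 23/28.

23/28


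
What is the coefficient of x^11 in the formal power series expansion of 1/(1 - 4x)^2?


The general identity 1/(1 - c x)^r = sum_{k>=0} c^k C(k + r - 1, r - 1) x^k follows by substituting y = c x into 1/(1 - y)^r = sum_{k>=0} C(k + r - 1, r - 1) y^k.
For c = 4, r = 2, k = 11:
4^11 * C(12, 1) = 4194304 * 12 = 50331648.

50331648


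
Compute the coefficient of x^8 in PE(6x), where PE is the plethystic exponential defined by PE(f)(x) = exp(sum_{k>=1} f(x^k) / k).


With f(x) = 6x, the exponent is sum_{k>=1} 6 x^k / k = 6 * (-ln(1 - x)). Exponentiating:
PE(6x) = exp(-6 ln(1 - x)) = 1/(1 - x)^6.
By the negative binomial expansion, [x^n] 1/(1 - x)^6 = C(n + 5, 5).
For n = 8: C(13, 5) = 1287.

1287


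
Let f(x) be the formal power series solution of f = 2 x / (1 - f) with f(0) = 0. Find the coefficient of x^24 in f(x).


Apply Lagrange inversion: f = 2 x * phi(f) with phi(t) = 1/(1 - t), so
[x^n] f = 2^n * (1/n) [t^(n-1)] phi(t)^n = 2^n * (1/n) [t^(n-1)] (1 - t)^(-n) = 2^n * (1/n) C(2n - 2, n - 1) = 2^n * C_{n-1}.
For n = 24: C_23 = C(46, 23) / 24 = 8233430727600/24 = 343059613650.
With the 2^24 = 16777216 factor, the coefficient is 16777216 * 343059613650 = 5755585239082598400.

5755585239082598400


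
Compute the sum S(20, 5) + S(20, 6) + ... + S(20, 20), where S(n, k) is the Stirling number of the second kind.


By definition, S(n, k) counts partitions of an n-set into exactly k nonempty blocks.
Computing row n = 20 for k = 5..20:
S(20, k): 749206090500, 4306078895384, 11143554045652, 15170932662679, 12011282644725, 5917584964655, 1900842429486, 411016633391, 61068660380, 6302524580, 452329200, 22350954, 741285, 15675, 190, 1
Sum = 51678344988737.

51678344988737


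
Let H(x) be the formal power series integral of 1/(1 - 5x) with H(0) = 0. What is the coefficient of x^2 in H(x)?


1/(1 - 5x) = sum_{k>=0} 5^k x^k. Integrating termwise with H(0) = 0:
H(x) = sum_{k>=0} 5^k x^(k+1) / (k+1) = sum_{m>=1} 5^(m-1) x^m / m.
For m = 2: 5^1/2 = 5/2 = 5/2.

5/2


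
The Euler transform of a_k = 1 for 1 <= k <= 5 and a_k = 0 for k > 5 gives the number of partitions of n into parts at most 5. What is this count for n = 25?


Partitions of 25 into parts at most 5:
Using generating function (1-x)^(-1)(1-x^2)^(-1)...(1-x^5)^(-1),
the coefficient of x^25 = 377

377


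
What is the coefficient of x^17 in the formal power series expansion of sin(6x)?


The Maclaurin series is sin(t) = sum_{k>=0} (-1)^k t^(2k+1) / (2k+1)!, so substituting t = 6x, only odd powers of x are nonzero, with coefficient of x^(2k+1) equal to (-1)^k 6^(2k+1) / (2k+1)!.
Write 17 = 2*8 + 1, giving the coefficient (-1)^8 * 6^17 / 17! = 16926659444736/355687428096000 = 708588/14889875.

708588/14889875


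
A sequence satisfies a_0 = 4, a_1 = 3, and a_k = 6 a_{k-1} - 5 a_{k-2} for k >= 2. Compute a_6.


The characteristic equation is t^2 - 6 t + 5 = 0, with roots r_1 = 5 and r_2 = 1 (so c_1 = r_1 + r_2, c_2 = -r_1 r_2 as required).
One can use the closed form a_n = A r_1^n + B r_2^n, but direct iteration is more reliable:
a_0 = 4, a_1 = 3, a_2 = -2, a_3 = -27, a_4 = -152, a_5 = -777, a_6 = -3902.
So a_6 = -3902.

-3902


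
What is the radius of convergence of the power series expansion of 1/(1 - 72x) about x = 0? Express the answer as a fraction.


Expanding 1/(1 - 72x) = sum_{k>=0} 72^k x^k, the series converges when |72x| < 1, i.e., |x| < 1/72.
So the radius of convergence is 1/72 = 1/72.

1/72


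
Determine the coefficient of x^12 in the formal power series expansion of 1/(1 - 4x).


The geometric series identity gives 1/(1 - c x) = sum_{k>=0} c^k x^k, so the coefficient of x^k is c^k.
Here c = 4 and k = 12.
Computing: 4^12 = 16777216

16777216


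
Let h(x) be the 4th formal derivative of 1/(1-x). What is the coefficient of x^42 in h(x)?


Differentiating 4 times: d^4/dx^4 [1/(1-x)] = 4!/(1-x)^5.
The expansion 1/(1-x)^5 = sum_{k>=0} C(k+4, 4) x^k, so the coefficient of x^n in 4!/(1-x)^5 is 4! * C(n+4, 4).
For n = 42: 24 * C(46, 4) = 24 * 163185 = 3916440

3916440


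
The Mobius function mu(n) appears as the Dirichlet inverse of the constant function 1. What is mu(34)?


34 = 2 * 17 (all distinct primes).
mu(34) = (-1)^2 = 1

1


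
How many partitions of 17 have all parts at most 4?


Using the generating function (1-x)^(-1)(1-x^2)^(-1)...(1-x^4)^(-1),
the coefficient of x^17 counts these restricted partitions.
Result = 72

72


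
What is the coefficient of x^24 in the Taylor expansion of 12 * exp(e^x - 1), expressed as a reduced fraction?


exp(e^x - 1) = sum_{k>=0} Bell_k x^k / k!, where Bell_k is the k-th Bell number.
So the coefficient of x^24 is 12 * Bell_24 / 24!.
Computing: Bell_24 = 445958869294805289 and 24! = 620448401733239439360000, giving
12 * 445958869294805289/620448401733239439360000 = 148652956431601763/17234677825923317760000.

148652956431601763/17234677825923317760000


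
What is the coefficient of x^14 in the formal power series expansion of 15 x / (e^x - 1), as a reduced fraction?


The exponential generating function for Bernoulli numbers is
x / (e^x - 1) = sum_{k>=0} B_k x^k / k!.
So the coefficient of x^14 in 15 x / (e^x - 1) is 15 B_14 / 14!.
Computing: B_14 = 7/6, 14! = 87178291200, giving
15 * 7/6 / 87178291200 = 1/4981616640.

1/4981616640


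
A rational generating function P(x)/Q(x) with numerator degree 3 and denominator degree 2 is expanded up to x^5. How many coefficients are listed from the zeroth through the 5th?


Expanding up to x^5 gives the coefficients for x^0, x^1, ..., x^5.
That is 5 + 1 = 6 coefficients in total.

6


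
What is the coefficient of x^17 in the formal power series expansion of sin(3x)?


The Maclaurin series is sin(t) = sum_{k>=0} (-1)^k t^(2k+1) / (2k+1)!, so substituting t = 3x, only odd powers of x are nonzero, with coefficient of x^(2k+1) equal to (-1)^k 3^(2k+1) / (2k+1)!.
Write 17 = 2*8 + 1, giving the coefficient (-1)^8 * 3^17 / 17! = 129140163/355687428096000 = 177147/487911424000.

177147/487911424000


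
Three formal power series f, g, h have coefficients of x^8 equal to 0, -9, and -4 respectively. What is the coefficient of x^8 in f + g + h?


Series addition is componentwise:
0 + -9 + -4
= -13

-13


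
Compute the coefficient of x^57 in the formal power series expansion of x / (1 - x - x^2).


Let f(x) = sum_{k>=0} a_k x^k. Multiplying f(x) * (1 - x - x^2) = x and matching coefficients gives a_0 = 0, a_1 = 1, and a_k = a_{k-1} + a_{k-2} for k >= 2. These are the Fibonacci numbers F_k.
Iterating from F_0 = 0, F_1 = 1:
F_0=0, F_1=1, F_2=1, F_3=2, F_4=3, F_5=5, F_6=8, F_7=13, F_8=21, F_9=34, ...
F_57 = 365435296162.

365435296162


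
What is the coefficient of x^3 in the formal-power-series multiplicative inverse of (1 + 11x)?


The inverse is 1/(1 + 11x). Apply the geometric identity 1/(1 - y) = sum_{k>=0} y^k with y = -11x:
1/(1 + 11x) = sum_{k>=0} (-11)^k x^k.
So the coefficient of x^3 is (-11)^3 = -1331.

-1331


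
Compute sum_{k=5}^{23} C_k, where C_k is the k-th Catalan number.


C_5 through C_23: 42, 132, 429, 1430, 4862, 16796, 58786, 208012, 742900, 2674440, 9694845, 35357670, 129644790, 477638700, 1767263190, 6564120420, 24466267020, 91482563640, 343059613650
Sum = 42 + 132 + 429 + 1430 + 4862 + 16796 + 58786 + 208012 + 742900 + 2674440 + 9694845 + 35357670 + 129644790 + 477638700 + 1767263190 + 6564120420 + 24466267020 + 91482563640 + 343059613650
= 467995871754

467995871754


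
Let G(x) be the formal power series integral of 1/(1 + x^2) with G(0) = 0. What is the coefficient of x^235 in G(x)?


1/(1 + x^2) = sum_{j>=0} (-1)^j x^(2j). Integrating termwise with G(0) = 0:
G(x) = sum_{j>=0} (-1)^j x^(2j+1) / (2j+1) = arctan(x).
Only odd powers are nonzero. For x^235 write 235 = 2*117 + 1, giving
(-1)^117 / 235 = -1/235 = -1/235.

-1/235


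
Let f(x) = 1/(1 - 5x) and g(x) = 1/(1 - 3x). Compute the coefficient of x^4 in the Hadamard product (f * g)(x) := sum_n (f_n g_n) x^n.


f has coefficients f_k = 5^k and g has coefficients g_k = 3^k, so the Hadamard product has coefficient (f*g)_k = 5^k * 3^k = 15^k.
For k = 4: 15^4 = 50625.

50625


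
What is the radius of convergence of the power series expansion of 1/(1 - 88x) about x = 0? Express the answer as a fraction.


Expanding 1/(1 - 88x) = sum_{k>=0} 88^k x^k, the series converges when |88x| < 1, i.e., |x| < 1/88.
So the radius of convergence is 1/88 = 1/88.

1/88


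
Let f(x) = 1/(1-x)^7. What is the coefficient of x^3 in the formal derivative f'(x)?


Differentiate: d/dx [ 1/(1-x)^r ] = r / (1-x)^(r+1).
Here r = 7, so f'(x) = 7 / (1-x)^8.
The expansion of 1/(1-x)^(r+1) has coefficient of x^n equal to C(n+r, r).
So the coefficient of x^3 in f'(x) is
7 * C(10, 7) = 7 * 120 = 840

840


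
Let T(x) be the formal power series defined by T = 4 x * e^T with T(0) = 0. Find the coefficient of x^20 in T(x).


Apply the Lagrange inversion formula: if T = 4 x * phi(T) with phi(t) = e^t, then
[x^n] T = 4^n * (1/n) [t^(n-1)] phi(t)^n = 4^n * (1/n) [t^(n-1)] e^(n t) = 4^n * (1/n) * n^(n-1) / (n-1)! = 4^n * n^(n-1) / n!.
When c = 1 this is the Cayley count of rooted labeled trees on n vertices, divided by n!.
For n = 20: 4^20 * 20^19 / 20! = 1099511627776 * 5242880000000000000000000/2432902008176640000 = 35184372088832000000000000000/14849255421.

35184372088832000000000000000/14849255421


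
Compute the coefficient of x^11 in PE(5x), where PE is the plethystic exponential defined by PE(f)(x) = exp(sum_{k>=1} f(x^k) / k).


With f(x) = 5x, the exponent is sum_{k>=1} 5 x^k / k = 5 * (-ln(1 - x)). Exponentiating:
PE(5x) = exp(-5 ln(1 - x)) = 1/(1 - x)^5.
By the negative binomial expansion, [x^n] 1/(1 - x)^5 = C(n + 4, 4).
For n = 11: C(15, 4) = 1365.

1365


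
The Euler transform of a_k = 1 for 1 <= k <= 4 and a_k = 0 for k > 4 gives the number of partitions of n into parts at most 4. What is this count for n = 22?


Partitions of 22 into parts at most 4:
Using generating function (1-x)^(-1)(1-x^2)^(-1)...(1-x^4)^(-1),
the coefficient of x^22 = 136

136


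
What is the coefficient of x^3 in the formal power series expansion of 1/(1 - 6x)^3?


The general identity 1/(1 - c x)^r = sum_{k>=0} c^k C(k + r - 1, r - 1) x^k follows by substituting y = c x into 1/(1 - y)^r = sum_{k>=0} C(k + r - 1, r - 1) y^k.
For c = 6, r = 3, k = 3:
6^3 * C(5, 2) = 216 * 10 = 2160.

2160


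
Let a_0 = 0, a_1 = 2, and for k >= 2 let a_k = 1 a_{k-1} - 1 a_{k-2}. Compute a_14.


Iterating the recurrence forward:
a_0 = 0
a_1 = 2
a_2 = 1*2 - 1*0 = 2
a_3 = 1*2 - 1*2 = 0
a_4 = 1*0 - 1*2 = -2
a_5 = 1*-2 - 1*0 = -2
a_6 = 1*-2 - 1*-2 = 0
a_7 = 1*0 - 1*-2 = 2
a_8 = 1*2 - 1*0 = 2
a_9 = 1*2 - 1*2 = 0
a_10 = 1*0 - 1*2 = -2
a_11 = 1*-2 - 1*0 = -2
a_12 = 1*-2 - 1*-2 = 0
a_13 = 1*0 - 1*-2 = 2
a_14 = 1*2 - 1*0 = 2
So a_14 = 2.

2


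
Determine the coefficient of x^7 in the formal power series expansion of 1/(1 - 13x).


The geometric series identity gives 1/(1 - c x) = sum_{k>=0} c^k x^k, so the coefficient of x^k is c^k.
Here c = 13 and k = 7.
Computing: 13^7 = 62748517

62748517
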